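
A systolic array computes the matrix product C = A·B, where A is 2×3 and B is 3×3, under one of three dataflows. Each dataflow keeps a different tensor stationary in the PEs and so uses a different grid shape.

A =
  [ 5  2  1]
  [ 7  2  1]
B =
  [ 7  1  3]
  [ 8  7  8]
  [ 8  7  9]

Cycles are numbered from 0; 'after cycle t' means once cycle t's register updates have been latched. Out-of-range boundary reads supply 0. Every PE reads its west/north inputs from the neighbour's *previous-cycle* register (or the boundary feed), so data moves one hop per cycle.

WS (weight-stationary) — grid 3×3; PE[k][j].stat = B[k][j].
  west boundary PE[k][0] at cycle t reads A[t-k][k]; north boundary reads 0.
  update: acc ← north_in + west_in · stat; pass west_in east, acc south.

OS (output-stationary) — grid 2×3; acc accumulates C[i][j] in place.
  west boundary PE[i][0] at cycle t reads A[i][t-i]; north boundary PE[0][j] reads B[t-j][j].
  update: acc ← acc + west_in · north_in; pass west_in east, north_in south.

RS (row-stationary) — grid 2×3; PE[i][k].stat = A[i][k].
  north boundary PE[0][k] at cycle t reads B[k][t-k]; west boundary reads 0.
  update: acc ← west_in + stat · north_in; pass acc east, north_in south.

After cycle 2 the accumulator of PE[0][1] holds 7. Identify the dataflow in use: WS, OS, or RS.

WS [3×3] PE[0][1] across cycles:
  t=0 PE[0][1]: acc=0 h=0 v=0
  t=1 PE[0][1]: acc=5 h=5 v=5
  t=2 PE[0][1]: acc=7 h=7 v=7
OS [2×3] PE[0][1] across cycles:
  t=0 PE[0][1]: acc=0 h=0 v=0
  t=1 PE[0][1]: acc=5 h=5 v=1
  t=2 PE[0][1]: acc=19 h=2 v=7
RS [2×3] PE[0][1] across cycles:
  t=0 PE[0][1]: acc=0 h=0 v=0
  t=1 PE[0][1]: acc=51 h=51 v=8
  t=2 PE[0][1]: acc=19 h=19 v=7

dataflow = WS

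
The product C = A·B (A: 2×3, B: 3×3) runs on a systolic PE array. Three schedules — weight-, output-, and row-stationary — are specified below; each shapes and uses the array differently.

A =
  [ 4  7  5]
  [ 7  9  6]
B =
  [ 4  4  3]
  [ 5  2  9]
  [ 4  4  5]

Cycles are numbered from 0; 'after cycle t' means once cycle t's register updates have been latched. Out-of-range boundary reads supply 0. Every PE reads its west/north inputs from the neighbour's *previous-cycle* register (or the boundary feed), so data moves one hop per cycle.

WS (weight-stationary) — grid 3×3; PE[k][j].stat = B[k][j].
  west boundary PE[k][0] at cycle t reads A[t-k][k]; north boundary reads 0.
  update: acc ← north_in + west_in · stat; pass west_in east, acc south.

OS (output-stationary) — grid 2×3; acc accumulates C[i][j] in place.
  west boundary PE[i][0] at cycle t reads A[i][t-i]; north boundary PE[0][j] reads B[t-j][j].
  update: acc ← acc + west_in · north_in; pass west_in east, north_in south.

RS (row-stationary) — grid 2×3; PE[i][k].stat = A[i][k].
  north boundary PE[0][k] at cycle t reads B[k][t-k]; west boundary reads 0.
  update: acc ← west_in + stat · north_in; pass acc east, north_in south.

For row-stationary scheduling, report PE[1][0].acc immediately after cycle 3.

PE[1][0].acc = 21

Tracing RS — 2×3 array, target PE[1][0]:
  after 0 — PE[0][0] acc=16, pass-E 16, pass-S 4
  after 0 — PE[1][0] acc=0, pass-E 0, pass-S 0
  after 1 — PE[0][0] acc=16, pass-E 16, pass-S 4
  after 1 — PE[1][0] acc=28, pass-E 28, pass-S 4
  after 2 — PE[0][0] acc=12, pass-E 12, pass-S 3
  after 2 — PE[1][0] acc=28, pass-E 28, pass-S 4
  after 3 — PE[0][0] acc=0, pass-E 0, pass-S 0
  after 3 — PE[1][0] acc=21, pass-E 21, pass-S 3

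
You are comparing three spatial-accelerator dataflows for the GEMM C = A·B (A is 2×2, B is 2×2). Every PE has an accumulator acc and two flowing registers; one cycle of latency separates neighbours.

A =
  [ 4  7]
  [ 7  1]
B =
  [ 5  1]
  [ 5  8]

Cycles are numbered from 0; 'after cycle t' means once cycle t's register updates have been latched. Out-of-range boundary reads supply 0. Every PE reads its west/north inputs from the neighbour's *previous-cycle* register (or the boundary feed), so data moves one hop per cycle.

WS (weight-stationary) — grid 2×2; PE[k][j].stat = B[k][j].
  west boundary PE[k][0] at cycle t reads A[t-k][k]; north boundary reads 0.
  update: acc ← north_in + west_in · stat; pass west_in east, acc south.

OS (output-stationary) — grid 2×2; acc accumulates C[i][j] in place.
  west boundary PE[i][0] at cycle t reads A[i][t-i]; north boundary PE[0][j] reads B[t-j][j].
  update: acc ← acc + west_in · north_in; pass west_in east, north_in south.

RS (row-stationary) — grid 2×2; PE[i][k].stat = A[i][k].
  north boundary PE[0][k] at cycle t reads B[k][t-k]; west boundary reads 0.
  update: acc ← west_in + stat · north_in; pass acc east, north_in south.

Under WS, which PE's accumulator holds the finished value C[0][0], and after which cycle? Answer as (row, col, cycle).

WS: C[0][0] accumulates in PE[1][0]:
  0: (1,0).acc=0  regs=<0,0>
  1: (1,0).acc=55  regs=<7,55>

(row, col, cycle) = (1, 0, 1)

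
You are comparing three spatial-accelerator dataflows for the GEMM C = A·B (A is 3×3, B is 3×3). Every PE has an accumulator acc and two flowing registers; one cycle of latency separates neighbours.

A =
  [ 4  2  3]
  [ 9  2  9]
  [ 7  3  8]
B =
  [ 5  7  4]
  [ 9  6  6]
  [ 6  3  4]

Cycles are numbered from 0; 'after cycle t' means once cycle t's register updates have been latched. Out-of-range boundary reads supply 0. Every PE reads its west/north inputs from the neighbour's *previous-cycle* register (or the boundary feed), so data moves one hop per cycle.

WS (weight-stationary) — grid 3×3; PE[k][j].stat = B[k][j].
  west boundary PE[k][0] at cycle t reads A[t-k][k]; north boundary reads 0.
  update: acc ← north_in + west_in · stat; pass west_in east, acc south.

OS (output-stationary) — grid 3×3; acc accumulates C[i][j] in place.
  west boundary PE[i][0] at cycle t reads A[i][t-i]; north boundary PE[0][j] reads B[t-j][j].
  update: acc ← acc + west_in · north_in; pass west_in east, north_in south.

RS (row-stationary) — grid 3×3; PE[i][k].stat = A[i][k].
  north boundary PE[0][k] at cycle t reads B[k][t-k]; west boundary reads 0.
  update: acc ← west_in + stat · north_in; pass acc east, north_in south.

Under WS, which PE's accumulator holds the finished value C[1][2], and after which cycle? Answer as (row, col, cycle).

WS — PE[2][2] is where C[1][2] collects:
  after 0 — PE[2][2] acc=0, pass-E 0, pass-S 0
  after 1 — PE[2][2] acc=0, pass-E 0, pass-S 0
  after 2 — PE[2][2] acc=0, pass-E 0, pass-S 0
  after 3 — PE[2][2] acc=0, pass-E 0, pass-S 0
  after 4 — PE[2][2] acc=40, pass-E 3, pass-S 40
  after 5 — PE[2][2] acc=84, pass-E 9, pass-S 84

(row, col, cycle) = (2, 2, 5)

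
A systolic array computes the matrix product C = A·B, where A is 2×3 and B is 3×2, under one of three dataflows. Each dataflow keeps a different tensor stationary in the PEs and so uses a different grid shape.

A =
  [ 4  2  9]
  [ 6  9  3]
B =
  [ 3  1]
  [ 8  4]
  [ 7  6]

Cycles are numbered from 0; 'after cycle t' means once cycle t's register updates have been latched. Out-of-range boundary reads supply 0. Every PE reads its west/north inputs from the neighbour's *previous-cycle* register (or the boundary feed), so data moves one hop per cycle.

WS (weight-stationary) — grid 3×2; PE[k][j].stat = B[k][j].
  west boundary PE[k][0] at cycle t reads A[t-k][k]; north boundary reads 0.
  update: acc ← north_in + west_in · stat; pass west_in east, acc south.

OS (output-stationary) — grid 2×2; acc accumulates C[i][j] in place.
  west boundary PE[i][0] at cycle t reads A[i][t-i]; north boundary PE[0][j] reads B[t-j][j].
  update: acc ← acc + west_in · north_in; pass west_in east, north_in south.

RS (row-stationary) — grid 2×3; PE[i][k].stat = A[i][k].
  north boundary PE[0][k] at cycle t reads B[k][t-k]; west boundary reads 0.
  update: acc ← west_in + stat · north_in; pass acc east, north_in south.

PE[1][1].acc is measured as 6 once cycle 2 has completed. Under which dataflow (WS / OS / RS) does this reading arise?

dataflow = OS

— WS: 3×2; PE[1][1] trace:
  [0] (1,1) acc=0 (h:0 v:0)
  [1] (1,1) acc=0 (h:0 v:0)
  [2] (1,1) acc=12 (h:2 v:12)
— OS: 2×2; PE[1][1] trace:
  [0] (1,1) acc=0 (h:0 v:0)
  [1] (1,1) acc=0 (h:0 v:0)
  [2] (1,1) acc=6 (h:6 v:1)
— RS: 2×3; PE[1][1] trace:
  [0] (1,1) acc=0 (h:0 v:0)
  [1] (1,1) acc=0 (h:0 v:0)
  [2] (1,1) acc=90 (h:90 v:8)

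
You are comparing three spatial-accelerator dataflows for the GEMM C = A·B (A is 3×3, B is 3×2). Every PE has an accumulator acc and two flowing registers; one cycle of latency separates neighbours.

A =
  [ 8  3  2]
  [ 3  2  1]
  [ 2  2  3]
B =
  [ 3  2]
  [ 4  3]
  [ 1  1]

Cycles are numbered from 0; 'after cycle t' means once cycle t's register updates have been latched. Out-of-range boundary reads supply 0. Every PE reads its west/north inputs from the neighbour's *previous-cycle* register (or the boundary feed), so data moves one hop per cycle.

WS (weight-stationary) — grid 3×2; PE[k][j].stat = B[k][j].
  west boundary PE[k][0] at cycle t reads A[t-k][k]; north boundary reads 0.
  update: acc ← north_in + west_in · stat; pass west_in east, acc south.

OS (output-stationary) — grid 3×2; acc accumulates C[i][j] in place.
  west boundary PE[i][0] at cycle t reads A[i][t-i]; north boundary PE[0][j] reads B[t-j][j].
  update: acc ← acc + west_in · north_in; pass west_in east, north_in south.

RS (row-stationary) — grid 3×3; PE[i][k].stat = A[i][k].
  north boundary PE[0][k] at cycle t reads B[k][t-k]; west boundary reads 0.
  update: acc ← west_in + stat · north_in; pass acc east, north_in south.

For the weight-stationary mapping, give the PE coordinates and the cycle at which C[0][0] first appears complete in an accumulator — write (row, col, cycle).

(row, col, cycle) = (2, 0, 2)

Under WS, C[0][0] lands at PE[2][0]:
  @0  [2,0]  acc 0  |  →0  ↓0
  @1  [2,0]  acc 0  |  →0  ↓0
  @2  [2,0]  acc 38  |  →2  ↓38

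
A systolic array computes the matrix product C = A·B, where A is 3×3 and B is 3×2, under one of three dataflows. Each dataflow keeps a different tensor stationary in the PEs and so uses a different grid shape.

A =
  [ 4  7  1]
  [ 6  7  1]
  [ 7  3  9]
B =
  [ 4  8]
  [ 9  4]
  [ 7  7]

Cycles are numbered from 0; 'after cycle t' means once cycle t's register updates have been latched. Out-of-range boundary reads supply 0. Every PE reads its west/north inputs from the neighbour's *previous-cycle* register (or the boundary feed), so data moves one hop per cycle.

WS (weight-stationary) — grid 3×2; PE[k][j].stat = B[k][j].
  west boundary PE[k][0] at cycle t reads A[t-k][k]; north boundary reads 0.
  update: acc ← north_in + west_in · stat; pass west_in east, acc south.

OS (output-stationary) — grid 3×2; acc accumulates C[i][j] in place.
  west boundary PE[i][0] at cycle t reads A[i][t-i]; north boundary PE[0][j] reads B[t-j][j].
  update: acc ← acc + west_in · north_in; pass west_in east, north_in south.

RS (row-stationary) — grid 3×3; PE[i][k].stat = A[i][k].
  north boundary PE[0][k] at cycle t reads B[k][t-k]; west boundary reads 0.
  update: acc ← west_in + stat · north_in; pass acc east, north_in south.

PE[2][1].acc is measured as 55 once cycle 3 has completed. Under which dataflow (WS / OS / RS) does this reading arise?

WS (3×2 grid), PE[2][1]:
  c0 r2c1: 0 / 0 / 0
  c1 r2c1: 0 / 0 / 0
  c2 r2c1: 0 / 0 / 0
  c3 r2c1: 67 / 1 / 67
OS (3×2 grid), PE[2][1]:
  c0 r2c1: 0 / 0 / 0
  c1 r2c1: 0 / 0 / 0
  c2 r2c1: 0 / 0 / 0
  c3 r2c1: 56 / 7 / 8
RS (3×3 grid), PE[2][1]:
  c0 r2c1: 0 / 0 / 0
  c1 r2c1: 0 / 0 / 0
  c2 r2c1: 0 / 0 / 0
  c3 r2c1: 55 / 55 / 9

dataflow = RS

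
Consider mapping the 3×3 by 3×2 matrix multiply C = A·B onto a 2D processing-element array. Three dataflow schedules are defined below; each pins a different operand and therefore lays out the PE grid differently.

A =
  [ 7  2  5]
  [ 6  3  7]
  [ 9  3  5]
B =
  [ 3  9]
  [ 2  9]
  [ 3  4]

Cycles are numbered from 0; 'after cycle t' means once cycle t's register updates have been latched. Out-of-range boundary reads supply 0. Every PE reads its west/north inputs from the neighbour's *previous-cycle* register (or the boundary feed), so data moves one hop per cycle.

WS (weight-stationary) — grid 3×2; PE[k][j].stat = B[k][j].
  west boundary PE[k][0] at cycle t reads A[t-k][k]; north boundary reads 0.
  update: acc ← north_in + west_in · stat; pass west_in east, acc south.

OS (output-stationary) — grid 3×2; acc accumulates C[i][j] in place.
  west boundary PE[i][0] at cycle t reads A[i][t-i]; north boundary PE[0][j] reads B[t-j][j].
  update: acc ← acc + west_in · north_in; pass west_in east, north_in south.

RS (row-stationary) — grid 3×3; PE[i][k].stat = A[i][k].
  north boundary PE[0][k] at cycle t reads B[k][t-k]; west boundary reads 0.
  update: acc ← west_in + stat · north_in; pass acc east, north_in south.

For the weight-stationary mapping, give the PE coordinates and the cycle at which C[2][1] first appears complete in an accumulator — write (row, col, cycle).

(row, col, cycle) = (2, 1, 5)

WS — PE[2][1] is where C[2][1] collects:
  after 0 — PE[2][1] acc=0, pass-E 0, pass-S 0
  after 1 — PE[2][1] acc=0, pass-E 0, pass-S 0
  after 2 — PE[2][1] acc=0, pass-E 0, pass-S 0
  after 3 — PE[2][1] acc=101, pass-E 5, pass-S 101
  after 4 — PE[2][1] acc=109, pass-E 7, pass-S 109
  after 5 — PE[2][1] acc=128, pass-E 5, pass-S 128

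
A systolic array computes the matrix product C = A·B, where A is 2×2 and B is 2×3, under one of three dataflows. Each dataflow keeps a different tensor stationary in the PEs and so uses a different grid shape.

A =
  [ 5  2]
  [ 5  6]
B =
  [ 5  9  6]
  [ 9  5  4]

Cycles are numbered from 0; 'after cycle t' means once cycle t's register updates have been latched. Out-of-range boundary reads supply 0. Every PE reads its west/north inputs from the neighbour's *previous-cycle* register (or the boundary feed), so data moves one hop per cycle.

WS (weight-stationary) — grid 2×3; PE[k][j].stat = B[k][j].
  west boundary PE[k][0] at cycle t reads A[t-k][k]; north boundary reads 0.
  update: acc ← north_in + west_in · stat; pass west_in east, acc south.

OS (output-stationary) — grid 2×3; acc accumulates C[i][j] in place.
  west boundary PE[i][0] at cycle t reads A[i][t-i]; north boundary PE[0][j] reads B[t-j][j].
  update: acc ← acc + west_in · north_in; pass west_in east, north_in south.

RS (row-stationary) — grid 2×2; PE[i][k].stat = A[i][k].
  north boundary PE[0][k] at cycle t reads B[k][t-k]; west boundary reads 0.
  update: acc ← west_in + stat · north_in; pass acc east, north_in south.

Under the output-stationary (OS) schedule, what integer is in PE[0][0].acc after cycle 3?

Tracing OS — 2×3 array, target PE[0][0]:
  t=0 PE[0][0]: acc=25 h=5 v=5
  t=1 PE[0][0]: acc=43 h=2 v=9
  t=2 PE[0][0]: acc=43 h=0 v=0
  t=3 PE[0][0]: acc=43 h=0 v=0

PE[0][0].acc = 43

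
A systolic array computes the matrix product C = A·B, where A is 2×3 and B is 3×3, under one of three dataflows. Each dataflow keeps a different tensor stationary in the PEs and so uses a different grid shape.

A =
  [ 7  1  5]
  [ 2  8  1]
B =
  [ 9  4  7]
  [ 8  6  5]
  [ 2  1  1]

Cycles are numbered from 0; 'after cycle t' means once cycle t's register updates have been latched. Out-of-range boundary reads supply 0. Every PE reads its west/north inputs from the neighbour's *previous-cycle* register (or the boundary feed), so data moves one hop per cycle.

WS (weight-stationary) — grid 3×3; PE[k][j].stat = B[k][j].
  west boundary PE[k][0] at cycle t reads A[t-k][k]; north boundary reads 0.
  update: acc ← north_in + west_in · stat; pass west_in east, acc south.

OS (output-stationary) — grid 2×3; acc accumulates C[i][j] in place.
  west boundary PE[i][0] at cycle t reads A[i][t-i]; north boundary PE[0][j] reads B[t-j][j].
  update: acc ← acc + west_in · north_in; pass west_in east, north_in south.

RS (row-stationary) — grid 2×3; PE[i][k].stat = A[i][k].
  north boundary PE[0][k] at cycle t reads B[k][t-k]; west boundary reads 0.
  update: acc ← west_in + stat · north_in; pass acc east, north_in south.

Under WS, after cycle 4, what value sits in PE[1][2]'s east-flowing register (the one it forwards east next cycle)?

register = 8

WS (3×3). Following PE[1][2] plus its west/north inputs:
  @0  [0,2]  acc 0  |  →0  ↓0
  @0  [1,1]  acc 0  |  →0  ↓0
  @0  [1,2]  acc 0  |  →0  ↓0
  @1  [0,2]  acc 0  |  →0  ↓0
  @1  [1,1]  acc 0  |  →0  ↓0
  @1  [1,2]  acc 0  |  →0  ↓0
  @2  [0,2]  acc 49  |  →7  ↓49
  @2  [1,1]  acc 34  |  →1  ↓34
  @2  [1,2]  acc 0  |  →0  ↓0
  @3  [0,2]  acc 14  |  →2  ↓14
  @3  [1,1]  acc 56  |  →8  ↓56
  @3  [1,2]  acc 54  |  →1  ↓54
  @4  [0,2]  acc 0  |  →0  ↓0
  @4  [1,1]  acc 0  |  →0  ↓0
  @4  [1,2]  acc 54  |  →8  ↓54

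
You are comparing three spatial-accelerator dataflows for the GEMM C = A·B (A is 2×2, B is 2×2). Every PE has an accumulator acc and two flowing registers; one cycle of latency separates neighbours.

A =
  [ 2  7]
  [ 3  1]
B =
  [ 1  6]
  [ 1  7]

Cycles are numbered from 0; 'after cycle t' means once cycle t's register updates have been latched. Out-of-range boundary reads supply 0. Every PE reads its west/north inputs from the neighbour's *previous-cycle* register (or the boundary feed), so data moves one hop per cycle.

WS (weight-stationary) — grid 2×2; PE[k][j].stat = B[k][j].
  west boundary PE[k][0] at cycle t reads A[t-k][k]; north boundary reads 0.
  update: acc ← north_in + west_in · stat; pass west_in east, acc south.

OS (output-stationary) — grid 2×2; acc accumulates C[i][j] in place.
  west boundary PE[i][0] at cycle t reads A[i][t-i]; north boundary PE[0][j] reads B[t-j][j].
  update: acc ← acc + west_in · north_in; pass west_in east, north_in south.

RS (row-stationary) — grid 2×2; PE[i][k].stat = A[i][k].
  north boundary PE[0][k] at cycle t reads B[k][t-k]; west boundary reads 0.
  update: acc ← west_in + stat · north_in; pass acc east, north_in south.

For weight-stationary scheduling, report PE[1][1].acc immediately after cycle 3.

WS 2×2: PE[1][1] cycle-by-cycle (with neighbour feeds):
  step 0 · PE0,1: acc=0; fwd→0 fwd↓0
  step 0 · PE1,0: acc=0; fwd→0 fwd↓0
  step 0 · PE1,1: acc=0; fwd→0 fwd↓0
  step 1 · PE0,1: acc=12; fwd→2 fwd↓12
  step 1 · PE1,0: acc=9; fwd→7 fwd↓9
  step 1 · PE1,1: acc=0; fwd→0 fwd↓0
  step 2 · PE0,1: acc=18; fwd→3 fwd↓18
  step 2 · PE1,0: acc=4; fwd→1 fwd↓4
  step 2 · PE1,1: acc=61; fwd→7 fwd↓61
  step 3 · PE0,1: acc=0; fwd→0 fwd↓0
  step 3 · PE1,0: acc=0; fwd→0 fwd↓0
  step 3 · PE1,1: acc=25; fwd→1 fwd↓25

PE[1][1].acc = 25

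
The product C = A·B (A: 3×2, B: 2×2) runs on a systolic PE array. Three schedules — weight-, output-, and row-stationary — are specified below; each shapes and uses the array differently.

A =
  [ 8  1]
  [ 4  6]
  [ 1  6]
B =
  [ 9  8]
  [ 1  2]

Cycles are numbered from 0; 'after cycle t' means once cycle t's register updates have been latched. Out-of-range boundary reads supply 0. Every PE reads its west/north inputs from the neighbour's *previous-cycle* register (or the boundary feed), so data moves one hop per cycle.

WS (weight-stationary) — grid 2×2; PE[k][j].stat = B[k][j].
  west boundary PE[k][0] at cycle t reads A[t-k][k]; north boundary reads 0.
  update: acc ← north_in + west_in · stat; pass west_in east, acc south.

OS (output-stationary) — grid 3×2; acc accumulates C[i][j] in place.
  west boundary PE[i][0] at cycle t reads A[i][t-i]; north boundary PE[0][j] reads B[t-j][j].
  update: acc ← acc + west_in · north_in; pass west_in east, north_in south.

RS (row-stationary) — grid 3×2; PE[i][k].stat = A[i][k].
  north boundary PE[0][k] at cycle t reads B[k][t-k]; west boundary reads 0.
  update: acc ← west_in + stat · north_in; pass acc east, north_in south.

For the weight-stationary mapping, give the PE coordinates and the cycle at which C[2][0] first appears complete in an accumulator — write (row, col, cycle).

(row, col, cycle) = (1, 0, 3)

WS: C[2][0] accumulates in PE[1][0]:
  after 0 — PE[1][0] acc=0, pass-E 0, pass-S 0
  after 1 — PE[1][0] acc=73, pass-E 1, pass-S 73
  after 2 — PE[1][0] acc=42, pass-E 6, pass-S 42
  after 3 — PE[1][0] acc=15, pass-E 6, pass-S 15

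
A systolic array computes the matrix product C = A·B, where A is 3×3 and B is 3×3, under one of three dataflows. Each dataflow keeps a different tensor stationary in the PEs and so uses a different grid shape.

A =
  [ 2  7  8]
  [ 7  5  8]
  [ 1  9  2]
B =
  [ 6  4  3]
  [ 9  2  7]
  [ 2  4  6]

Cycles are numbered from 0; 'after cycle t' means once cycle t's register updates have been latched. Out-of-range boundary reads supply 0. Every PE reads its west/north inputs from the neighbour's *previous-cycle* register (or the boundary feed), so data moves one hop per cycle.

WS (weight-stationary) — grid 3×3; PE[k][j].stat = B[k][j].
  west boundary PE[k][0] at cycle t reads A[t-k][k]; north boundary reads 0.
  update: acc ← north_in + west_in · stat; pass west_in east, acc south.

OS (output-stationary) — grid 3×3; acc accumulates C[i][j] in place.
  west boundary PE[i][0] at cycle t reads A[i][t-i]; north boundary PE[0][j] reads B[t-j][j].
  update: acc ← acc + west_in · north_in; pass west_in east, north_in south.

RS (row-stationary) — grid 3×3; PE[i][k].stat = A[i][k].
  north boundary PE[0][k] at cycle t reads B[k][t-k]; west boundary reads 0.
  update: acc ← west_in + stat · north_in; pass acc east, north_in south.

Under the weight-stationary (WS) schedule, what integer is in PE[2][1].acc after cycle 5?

PE[2][1].acc = 30

WS on a 3×3 grid — tracing PE[2][1] and its feeders:
  0: (1,1).acc=0  regs=<0,0>
  0: (2,0).acc=0  regs=<0,0>
  0: (2,1).acc=0  regs=<0,0>
  1: (1,1).acc=0  regs=<0,0>
  1: (2,0).acc=0  regs=<0,0>
  1: (2,1).acc=0  regs=<0,0>
  2: (1,1).acc=22  regs=<7,22>
  2: (2,0).acc=91  regs=<8,91>
  2: (2,1).acc=0  regs=<0,0>
  3: (1,1).acc=38  regs=<5,38>
  3: (2,0).acc=103  regs=<8,103>
  3: (2,1).acc=54  regs=<8,54>
  4: (1,1).acc=22  regs=<9,22>
  4: (2,0).acc=91  regs=<2,91>
  4: (2,1).acc=70  regs=<8,70>
  5: (1,1).acc=0  regs=<0,0>
  5: (2,0).acc=0  regs=<0,0>
  5: (2,1).acc=30  regs=<2,30>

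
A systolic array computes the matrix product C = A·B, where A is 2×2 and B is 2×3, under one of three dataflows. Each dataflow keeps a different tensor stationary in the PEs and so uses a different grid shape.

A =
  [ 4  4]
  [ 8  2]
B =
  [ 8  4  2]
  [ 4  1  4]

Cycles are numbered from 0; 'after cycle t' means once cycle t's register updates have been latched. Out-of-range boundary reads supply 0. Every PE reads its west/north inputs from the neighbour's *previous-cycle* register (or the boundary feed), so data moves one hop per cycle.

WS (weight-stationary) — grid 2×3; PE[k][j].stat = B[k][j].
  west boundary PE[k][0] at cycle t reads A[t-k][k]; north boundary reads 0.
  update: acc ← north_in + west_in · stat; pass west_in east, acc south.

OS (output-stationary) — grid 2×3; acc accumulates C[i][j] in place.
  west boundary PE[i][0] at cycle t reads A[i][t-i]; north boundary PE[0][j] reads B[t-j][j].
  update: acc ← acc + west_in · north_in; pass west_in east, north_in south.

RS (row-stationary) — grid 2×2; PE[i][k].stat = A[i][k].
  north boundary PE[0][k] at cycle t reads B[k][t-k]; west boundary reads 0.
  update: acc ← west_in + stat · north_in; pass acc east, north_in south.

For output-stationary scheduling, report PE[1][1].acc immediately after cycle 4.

OS on a 2×3 grid — tracing PE[1][1] and its feeders:
  @0  [0,1]  acc 0  |  →0  ↓0
  @0  [1,0]  acc 0  |  →0  ↓0
  @0  [1,1]  acc 0  |  →0  ↓0
  @1  [0,1]  acc 16  |  →4  ↓4
  @1  [1,0]  acc 64  |  →8  ↓8
  @1  [1,1]  acc 0  |  →0  ↓0
  @2  [0,1]  acc 20  |  →4  ↓1
  @2  [1,0]  acc 72  |  →2  ↓4
  @2  [1,1]  acc 32  |  →8  ↓4
  @3  [0,1]  acc 20  |  →0  ↓0
  @3  [1,0]  acc 72  |  →0  ↓0
  @3  [1,1]  acc 34  |  →2  ↓1
  @4  [0,1]  acc 20  |  →0  ↓0
  @4  [1,0]  acc 72  |  →0  ↓0
  @4  [1,1]  acc 34  |  →0  ↓0

PE[1][1].acc = 34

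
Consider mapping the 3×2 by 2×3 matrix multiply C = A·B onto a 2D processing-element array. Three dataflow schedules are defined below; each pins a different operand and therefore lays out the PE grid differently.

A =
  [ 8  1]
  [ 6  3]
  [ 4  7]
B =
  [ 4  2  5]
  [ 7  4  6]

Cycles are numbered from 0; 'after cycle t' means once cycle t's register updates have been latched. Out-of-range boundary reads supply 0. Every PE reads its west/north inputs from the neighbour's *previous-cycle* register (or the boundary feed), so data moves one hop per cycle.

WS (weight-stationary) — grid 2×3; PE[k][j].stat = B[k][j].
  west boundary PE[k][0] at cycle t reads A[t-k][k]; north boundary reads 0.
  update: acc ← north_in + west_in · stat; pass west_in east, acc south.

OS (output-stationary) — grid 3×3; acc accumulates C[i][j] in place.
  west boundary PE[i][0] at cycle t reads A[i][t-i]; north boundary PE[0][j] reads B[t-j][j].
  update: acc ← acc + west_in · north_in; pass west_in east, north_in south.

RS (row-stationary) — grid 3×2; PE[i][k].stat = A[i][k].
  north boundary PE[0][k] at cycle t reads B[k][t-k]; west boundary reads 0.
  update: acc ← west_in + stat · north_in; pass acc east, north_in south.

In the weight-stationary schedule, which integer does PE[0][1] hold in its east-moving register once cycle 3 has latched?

register = 4

WS on a 2×3 grid — tracing PE[0][1] and its feeders:
  step 0 · PE0,0: acc=32; fwd→8 fwd↓32
  step 0 · PE0,1: acc=0; fwd→0 fwd↓0
  step 1 · PE0,0: acc=24; fwd→6 fwd↓24
  step 1 · PE0,1: acc=16; fwd→8 fwd↓16
  step 2 · PE0,0: acc=16; fwd→4 fwd↓16
  step 2 · PE0,1: acc=12; fwd→6 fwd↓12
  step 3 · PE0,0: acc=0; fwd→0 fwd↓0
  step 3 · PE0,1: acc=8; fwd→4 fwd↓8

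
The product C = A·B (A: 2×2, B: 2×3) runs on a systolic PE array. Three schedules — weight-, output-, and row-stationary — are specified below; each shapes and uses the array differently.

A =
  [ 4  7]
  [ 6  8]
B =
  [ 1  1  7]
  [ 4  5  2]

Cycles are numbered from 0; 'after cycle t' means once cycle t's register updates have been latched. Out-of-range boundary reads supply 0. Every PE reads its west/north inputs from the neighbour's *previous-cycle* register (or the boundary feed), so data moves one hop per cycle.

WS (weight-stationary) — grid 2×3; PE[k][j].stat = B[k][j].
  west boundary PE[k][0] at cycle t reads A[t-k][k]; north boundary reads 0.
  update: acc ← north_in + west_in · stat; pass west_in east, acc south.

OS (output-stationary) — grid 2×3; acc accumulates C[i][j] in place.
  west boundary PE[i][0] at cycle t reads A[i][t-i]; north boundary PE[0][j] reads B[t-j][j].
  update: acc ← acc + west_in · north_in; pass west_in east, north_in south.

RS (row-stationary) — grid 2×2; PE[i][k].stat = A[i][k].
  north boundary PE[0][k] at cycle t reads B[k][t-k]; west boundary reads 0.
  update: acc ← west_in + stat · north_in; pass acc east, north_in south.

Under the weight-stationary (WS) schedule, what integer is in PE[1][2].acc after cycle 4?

WS 2×3: PE[1][2] cycle-by-cycle (with neighbour feeds):
  0: (0,2).acc=0  regs=<0,0>
  0: (1,1).acc=0  regs=<0,0>
  0: (1,2).acc=0  regs=<0,0>
  1: (0,2).acc=0  regs=<0,0>
  1: (1,1).acc=0  regs=<0,0>
  1: (1,2).acc=0  regs=<0,0>
  2: (0,2).acc=28  regs=<4,28>
  2: (1,1).acc=39  regs=<7,39>
  2: (1,2).acc=0  regs=<0,0>
  3: (0,2).acc=42  regs=<6,42>
  3: (1,1).acc=46  regs=<8,46>
  3: (1,2).acc=42  regs=<7,42>
  4: (0,2).acc=0  regs=<0,0>
  4: (1,1).acc=0  regs=<0,0>
  4: (1,2).acc=58  regs=<8,58>

PE[1][2].acc = 58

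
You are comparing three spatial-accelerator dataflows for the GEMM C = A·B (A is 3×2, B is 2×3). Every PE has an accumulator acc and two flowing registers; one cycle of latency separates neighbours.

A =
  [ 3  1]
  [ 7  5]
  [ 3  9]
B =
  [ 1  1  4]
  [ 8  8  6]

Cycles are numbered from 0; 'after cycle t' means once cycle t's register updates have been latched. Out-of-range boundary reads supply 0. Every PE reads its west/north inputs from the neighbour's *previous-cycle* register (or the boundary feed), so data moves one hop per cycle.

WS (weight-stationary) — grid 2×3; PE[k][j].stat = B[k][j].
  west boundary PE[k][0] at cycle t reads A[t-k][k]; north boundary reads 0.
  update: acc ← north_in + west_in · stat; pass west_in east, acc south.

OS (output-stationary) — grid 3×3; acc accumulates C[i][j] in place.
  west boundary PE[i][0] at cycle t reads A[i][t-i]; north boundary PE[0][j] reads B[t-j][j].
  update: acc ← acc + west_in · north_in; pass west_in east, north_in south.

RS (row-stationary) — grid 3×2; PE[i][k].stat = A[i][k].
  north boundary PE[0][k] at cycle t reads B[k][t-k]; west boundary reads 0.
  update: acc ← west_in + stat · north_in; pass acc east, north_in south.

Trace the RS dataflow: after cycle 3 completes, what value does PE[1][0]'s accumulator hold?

PE[1][0].acc = 28

RS on a 3×2 grid — tracing PE[1][0] and its feeders:
  [0] (0,0) acc=3 (h:3 v:1)
  [0] (1,0) acc=0 (h:0 v:0)
  [1] (0,0) acc=3 (h:3 v:1)
  [1] (1,0) acc=7 (h:7 v:1)
  [2] (0,0) acc=12 (h:12 v:4)
  [2] (1,0) acc=7 (h:7 v:1)
  [3] (0,0) acc=0 (h:0 v:0)
  [3] (1,0) acc=28 (h:28 v:4)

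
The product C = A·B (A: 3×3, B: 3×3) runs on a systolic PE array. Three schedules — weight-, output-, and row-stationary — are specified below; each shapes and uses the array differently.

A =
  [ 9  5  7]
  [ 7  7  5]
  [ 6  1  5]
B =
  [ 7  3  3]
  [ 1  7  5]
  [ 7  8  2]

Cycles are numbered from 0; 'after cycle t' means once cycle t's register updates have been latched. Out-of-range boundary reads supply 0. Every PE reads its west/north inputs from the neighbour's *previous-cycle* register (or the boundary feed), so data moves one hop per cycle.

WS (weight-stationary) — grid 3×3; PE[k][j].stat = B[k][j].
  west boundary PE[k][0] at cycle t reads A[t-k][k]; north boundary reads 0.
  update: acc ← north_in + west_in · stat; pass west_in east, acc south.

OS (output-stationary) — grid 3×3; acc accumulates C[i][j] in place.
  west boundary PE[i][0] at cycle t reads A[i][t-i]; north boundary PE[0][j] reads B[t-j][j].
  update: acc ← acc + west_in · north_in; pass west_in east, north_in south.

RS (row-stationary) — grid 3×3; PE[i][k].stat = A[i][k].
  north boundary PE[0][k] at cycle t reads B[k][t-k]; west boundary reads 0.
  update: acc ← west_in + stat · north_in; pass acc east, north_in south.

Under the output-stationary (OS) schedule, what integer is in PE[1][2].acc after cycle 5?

PE[1][2].acc = 66

OS on a 3×3 grid — tracing PE[1][2] and its feeders:
  [0] (0,2) acc=0 (h:0 v:0)
  [0] (1,1) acc=0 (h:0 v:0)
  [0] (1,2) acc=0 (h:0 v:0)
  [1] (0,2) acc=0 (h:0 v:0)
  [1] (1,1) acc=0 (h:0 v:0)
  [1] (1,2) acc=0 (h:0 v:0)
  [2] (0,2) acc=27 (h:9 v:3)
  [2] (1,1) acc=21 (h:7 v:3)
  [2] (1,2) acc=0 (h:0 v:0)
  [3] (0,2) acc=52 (h:5 v:5)
  [3] (1,1) acc=70 (h:7 v:7)
  [3] (1,2) acc=21 (h:7 v:3)
  [4] (0,2) acc=66 (h:7 v:2)
  [4] (1,1) acc=110 (h:5 v:8)
  [4] (1,2) acc=56 (h:7 v:5)
  [5] (0,2) acc=66 (h:0 v:0)
  [5] (1,1) acc=110 (h:0 v:0)
  [5] (1,2) acc=66 (h:5 v:2)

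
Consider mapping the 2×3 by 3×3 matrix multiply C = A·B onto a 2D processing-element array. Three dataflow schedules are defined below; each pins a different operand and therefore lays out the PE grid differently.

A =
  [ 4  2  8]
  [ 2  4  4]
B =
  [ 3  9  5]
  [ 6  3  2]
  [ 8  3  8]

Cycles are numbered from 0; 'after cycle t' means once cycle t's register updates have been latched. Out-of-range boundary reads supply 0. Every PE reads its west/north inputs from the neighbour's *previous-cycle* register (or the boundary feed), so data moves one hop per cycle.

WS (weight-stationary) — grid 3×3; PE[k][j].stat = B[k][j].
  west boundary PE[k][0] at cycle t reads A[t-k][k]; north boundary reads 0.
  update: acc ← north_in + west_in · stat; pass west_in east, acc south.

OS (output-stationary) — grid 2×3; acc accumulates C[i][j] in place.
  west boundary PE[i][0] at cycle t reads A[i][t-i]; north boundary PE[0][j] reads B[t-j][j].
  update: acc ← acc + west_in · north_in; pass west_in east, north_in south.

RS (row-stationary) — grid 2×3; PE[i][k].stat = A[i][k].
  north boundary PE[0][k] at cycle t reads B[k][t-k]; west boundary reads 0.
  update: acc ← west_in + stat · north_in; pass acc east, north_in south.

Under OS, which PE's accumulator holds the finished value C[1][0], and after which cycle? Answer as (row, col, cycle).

OS — PE[1][0] is where C[1][0] collects:
  c0 r1c0: 0 / 0 / 0
  c1 r1c0: 6 / 2 / 3
  c2 r1c0: 30 / 4 / 6
  c3 r1c0: 62 / 4 / 8

(row, col, cycle) = (1, 0, 3)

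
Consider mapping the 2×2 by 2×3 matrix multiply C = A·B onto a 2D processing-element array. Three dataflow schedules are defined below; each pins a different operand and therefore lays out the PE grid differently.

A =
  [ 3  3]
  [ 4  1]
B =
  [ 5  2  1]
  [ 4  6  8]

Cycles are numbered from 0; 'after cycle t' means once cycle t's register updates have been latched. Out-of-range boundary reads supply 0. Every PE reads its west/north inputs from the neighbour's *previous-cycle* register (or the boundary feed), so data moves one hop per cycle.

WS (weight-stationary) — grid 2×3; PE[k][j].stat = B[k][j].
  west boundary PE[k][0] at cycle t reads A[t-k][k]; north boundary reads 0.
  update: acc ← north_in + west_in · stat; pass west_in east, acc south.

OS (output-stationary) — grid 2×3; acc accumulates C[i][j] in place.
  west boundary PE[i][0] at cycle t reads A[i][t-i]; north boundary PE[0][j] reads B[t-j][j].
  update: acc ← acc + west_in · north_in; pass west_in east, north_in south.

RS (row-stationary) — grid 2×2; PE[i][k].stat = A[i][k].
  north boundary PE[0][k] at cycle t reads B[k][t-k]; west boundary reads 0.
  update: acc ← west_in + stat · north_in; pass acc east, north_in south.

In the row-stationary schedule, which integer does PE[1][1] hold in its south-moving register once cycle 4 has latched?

RS on a 2×2 grid — tracing PE[1][1] and its feeders:
  @0  [0,1]  acc 0  |  →0  ↓0
  @0  [1,0]  acc 0  |  →0  ↓0
  @0  [1,1]  acc 0  |  →0  ↓0
  @1  [0,1]  acc 27  |  →27  ↓4
  @1  [1,0]  acc 20  |  →20  ↓5
  @1  [1,1]  acc 0  |  →0  ↓0
  @2  [0,1]  acc 24  |  →24  ↓6
  @2  [1,0]  acc 8  |  →8  ↓2
  @2  [1,1]  acc 24  |  →24  ↓4
  @3  [0,1]  acc 27  |  →27  ↓8
  @3  [1,0]  acc 4  |  →4  ↓1
  @3  [1,1]  acc 14  |  →14  ↓6
  @4  [0,1]  acc 0  |  →0  ↓0
  @4  [1,0]  acc 0  |  →0  ↓0
  @4  [1,1]  acc 12  |  →12  ↓8

register = 8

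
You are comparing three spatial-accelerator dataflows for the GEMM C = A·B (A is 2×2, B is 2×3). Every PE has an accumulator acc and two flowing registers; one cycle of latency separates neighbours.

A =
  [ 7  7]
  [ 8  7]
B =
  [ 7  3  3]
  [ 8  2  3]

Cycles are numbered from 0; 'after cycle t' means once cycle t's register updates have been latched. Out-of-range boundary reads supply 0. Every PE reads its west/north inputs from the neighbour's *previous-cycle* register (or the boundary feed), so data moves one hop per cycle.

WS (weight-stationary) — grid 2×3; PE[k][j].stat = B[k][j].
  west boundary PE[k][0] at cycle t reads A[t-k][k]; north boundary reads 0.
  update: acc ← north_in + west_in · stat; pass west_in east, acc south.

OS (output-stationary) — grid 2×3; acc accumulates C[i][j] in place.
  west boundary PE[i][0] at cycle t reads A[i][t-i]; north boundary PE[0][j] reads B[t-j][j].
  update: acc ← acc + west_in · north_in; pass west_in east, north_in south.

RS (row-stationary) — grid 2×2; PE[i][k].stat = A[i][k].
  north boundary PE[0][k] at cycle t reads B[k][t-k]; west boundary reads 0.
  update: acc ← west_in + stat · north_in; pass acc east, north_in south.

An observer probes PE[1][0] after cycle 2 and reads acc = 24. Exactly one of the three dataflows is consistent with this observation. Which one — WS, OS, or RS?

dataflow = RS

Under WS (2×3), PE[1][0]:
  c0 r1c0: 0 / 0 / 0
  c1 r1c0: 105 / 7 / 105
  c2 r1c0: 112 / 7 / 112
Under OS (2×3), PE[1][0]:
  c0 r1c0: 0 / 0 / 0
  c1 r1c0: 56 / 8 / 7
  c2 r1c0: 112 / 7 / 8
Under RS (2×2), PE[1][0]:
  c0 r1c0: 0 / 0 / 0
  c1 r1c0: 56 / 56 / 7
  c2 r1c0: 24 / 24 / 3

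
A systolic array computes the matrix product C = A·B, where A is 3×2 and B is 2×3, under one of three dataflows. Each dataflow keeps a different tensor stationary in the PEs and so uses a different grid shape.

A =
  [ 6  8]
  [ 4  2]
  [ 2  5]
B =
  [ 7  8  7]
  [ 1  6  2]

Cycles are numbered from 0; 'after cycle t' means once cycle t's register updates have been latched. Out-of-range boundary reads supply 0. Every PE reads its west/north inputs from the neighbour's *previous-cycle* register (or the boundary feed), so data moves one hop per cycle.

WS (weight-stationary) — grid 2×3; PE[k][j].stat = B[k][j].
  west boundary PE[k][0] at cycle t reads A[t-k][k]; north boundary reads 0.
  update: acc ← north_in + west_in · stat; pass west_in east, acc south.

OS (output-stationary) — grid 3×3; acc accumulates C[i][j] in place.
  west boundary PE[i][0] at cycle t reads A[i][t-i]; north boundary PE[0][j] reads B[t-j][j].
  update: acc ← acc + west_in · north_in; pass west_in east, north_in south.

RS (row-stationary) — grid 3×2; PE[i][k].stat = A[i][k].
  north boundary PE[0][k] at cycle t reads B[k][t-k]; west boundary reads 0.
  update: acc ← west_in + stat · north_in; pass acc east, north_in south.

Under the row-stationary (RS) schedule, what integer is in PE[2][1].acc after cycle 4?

RS 3×2: PE[2][1] cycle-by-cycle (with neighbour feeds):
  @0  [1,1]  acc 0  |  →0  ↓0
  @0  [2,0]  acc 0  |  →0  ↓0
  @0  [2,1]  acc 0  |  →0  ↓0
  @1  [1,1]  acc 0  |  →0  ↓0
  @1  [2,0]  acc 0  |  →0  ↓0
  @1  [2,1]  acc 0  |  →0  ↓0
  @2  [1,1]  acc 30  |  →30  ↓1
  @2  [2,0]  acc 14  |  →14  ↓7
  @2  [2,1]  acc 0  |  →0  ↓0
  @3  [1,1]  acc 44  |  →44  ↓6
  @3  [2,0]  acc 16  |  →16  ↓8
  @3  [2,1]  acc 19  |  →19  ↓1
  @4  [1,1]  acc 32  |  →32  ↓2
  @4  [2,0]  acc 14  |  →14  ↓7
  @4  [2,1]  acc 46  |  →46  ↓6

PE[2][1].acc = 46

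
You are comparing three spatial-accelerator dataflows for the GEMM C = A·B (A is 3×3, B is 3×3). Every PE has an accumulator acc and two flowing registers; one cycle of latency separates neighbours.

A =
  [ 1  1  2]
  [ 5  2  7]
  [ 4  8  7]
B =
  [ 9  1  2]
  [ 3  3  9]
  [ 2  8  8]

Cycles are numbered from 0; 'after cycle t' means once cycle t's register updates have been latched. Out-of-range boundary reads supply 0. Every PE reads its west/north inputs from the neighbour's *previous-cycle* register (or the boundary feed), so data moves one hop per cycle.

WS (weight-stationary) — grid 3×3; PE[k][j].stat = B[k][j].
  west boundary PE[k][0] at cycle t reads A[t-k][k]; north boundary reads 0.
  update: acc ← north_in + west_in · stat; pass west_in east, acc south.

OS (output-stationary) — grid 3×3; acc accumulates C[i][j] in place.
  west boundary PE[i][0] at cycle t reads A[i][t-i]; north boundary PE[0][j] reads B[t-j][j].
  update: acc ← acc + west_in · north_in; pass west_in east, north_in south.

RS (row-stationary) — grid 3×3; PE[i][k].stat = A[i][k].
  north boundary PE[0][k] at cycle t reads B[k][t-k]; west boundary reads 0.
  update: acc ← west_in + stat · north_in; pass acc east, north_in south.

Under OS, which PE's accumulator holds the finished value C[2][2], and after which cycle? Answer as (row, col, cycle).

(row, col, cycle) = (2, 2, 6)

Under OS, C[2][2] lands at PE[2][2]:
  after 0 — PE[2][2] acc=0, pass-E 0, pass-S 0
  after 1 — PE[2][2] acc=0, pass-E 0, pass-S 0
  after 2 — PE[2][2] acc=0, pass-E 0, pass-S 0
  after 3 — PE[2][2] acc=0, pass-E 0, pass-S 0
  after 4 — PE[2][2] acc=8, pass-E 4, pass-S 2
  after 5 — PE[2][2] acc=80, pass-E 8, pass-S 9
  after 6 — PE[2][2] acc=136, pass-E 7, pass-S 8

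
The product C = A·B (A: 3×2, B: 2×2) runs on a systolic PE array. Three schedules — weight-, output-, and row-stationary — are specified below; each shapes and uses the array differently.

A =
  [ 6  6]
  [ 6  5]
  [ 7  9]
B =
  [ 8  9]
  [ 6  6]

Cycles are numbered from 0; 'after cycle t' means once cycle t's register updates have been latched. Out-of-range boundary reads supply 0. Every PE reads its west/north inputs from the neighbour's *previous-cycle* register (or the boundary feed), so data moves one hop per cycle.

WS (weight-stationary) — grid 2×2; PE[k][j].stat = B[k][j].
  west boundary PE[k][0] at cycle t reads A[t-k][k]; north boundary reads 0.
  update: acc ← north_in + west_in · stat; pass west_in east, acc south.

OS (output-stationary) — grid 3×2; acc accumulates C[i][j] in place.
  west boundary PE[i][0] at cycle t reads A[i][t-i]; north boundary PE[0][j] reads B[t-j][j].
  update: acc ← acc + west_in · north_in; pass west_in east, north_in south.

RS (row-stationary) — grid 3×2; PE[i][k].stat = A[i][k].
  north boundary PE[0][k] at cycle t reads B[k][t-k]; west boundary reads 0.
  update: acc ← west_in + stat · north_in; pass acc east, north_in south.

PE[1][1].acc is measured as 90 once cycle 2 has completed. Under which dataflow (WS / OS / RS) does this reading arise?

WS (2×2 grid), PE[1][1]:
  step 0 · PE1,1: acc=0; fwd→0 fwd↓0
  step 1 · PE1,1: acc=0; fwd→0 fwd↓0
  step 2 · PE1,1: acc=90; fwd→6 fwd↓90
OS (3×2 grid), PE[1][1]:
  step 0 · PE1,1: acc=0; fwd→0 fwd↓0
  step 1 · PE1,1: acc=0; fwd→0 fwd↓0
  step 2 · PE1,1: acc=54; fwd→6 fwd↓9
RS (3×2 grid), PE[1][1]:
  step 0 · PE1,1: acc=0; fwd→0 fwd↓0
  step 1 · PE1,1: acc=0; fwd→0 fwd↓0
  step 2 · PE1,1: acc=78; fwd→78 fwd↓6

dataflow = WS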